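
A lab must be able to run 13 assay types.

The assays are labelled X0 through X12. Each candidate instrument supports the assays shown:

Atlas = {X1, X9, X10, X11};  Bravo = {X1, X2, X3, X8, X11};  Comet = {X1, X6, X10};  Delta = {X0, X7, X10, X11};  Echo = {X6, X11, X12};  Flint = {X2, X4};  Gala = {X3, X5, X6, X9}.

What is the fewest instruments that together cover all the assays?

5

Bravo and Delta and Echo and Flint and Gala together: Bravo ∪ Delta ∪ Echo ∪ Flint ∪ Gala = {X0, X1, X2, X3, X4, X5, X6, X7, X8, X9, X10, X11, X12} — every assay is covered.
No 4 of the 7 instruments cover everything (all 35 combinations miss at least one assay), so 5 is optimal.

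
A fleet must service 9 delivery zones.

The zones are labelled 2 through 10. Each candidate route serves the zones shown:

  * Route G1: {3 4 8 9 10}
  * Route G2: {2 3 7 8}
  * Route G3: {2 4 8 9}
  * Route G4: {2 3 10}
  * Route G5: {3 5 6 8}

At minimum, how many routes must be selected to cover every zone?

G1 and G2 and G5 together: G1 ∪ G2 ∪ G5 = {2, 3, 4, 5, 6, 7, 8, 9, 10} — every zone is covered.
Only G5 contains 5, so G5 is forced; the remaining 5 zones need at least 2 more routes (each remaining route adds at most 3) — so at least 3 routes are needed, and 3 is optimal.

3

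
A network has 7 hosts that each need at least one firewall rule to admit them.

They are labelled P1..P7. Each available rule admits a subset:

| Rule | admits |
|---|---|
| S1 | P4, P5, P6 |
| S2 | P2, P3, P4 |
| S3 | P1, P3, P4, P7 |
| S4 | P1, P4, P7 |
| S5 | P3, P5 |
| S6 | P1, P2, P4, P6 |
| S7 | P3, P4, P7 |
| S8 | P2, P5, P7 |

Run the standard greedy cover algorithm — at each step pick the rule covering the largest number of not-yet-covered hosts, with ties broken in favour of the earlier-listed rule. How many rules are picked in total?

Greedy: pick S3 (covers 4 new) → pick S1 (covers 2 new) → pick S2 (covers 1 new). Total picks: 3.

3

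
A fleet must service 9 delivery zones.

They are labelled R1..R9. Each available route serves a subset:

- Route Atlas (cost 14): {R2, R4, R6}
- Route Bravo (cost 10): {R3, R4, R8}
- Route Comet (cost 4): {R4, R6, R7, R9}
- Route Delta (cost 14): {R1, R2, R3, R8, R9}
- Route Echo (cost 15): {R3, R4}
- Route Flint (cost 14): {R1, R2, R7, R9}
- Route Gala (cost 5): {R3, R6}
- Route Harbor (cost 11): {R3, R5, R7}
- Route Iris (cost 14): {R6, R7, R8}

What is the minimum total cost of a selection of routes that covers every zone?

Comet, Delta, Harbor together cover every zone (Comet ∪ Delta ∪ Harbor = {R1, R2, R3, R4, R5, R6, R7, R8, R9}); total cost 4 + 14 + 11 = 29.
No covering selection has total cost below 29.

29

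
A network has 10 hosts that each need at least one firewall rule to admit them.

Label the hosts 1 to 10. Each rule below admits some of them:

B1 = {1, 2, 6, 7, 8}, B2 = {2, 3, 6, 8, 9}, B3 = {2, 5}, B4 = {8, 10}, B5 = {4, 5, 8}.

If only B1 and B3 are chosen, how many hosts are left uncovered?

4

Union of B1, B3 = {1, 2, 5, 6, 7, 8}.
Not covered: 3, 4, 9, 10 — 4 hosts.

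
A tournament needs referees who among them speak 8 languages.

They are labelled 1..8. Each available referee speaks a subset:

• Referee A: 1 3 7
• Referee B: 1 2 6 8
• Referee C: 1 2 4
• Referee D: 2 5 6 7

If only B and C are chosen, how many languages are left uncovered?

Union of B, C = {1, 2, 4, 6, 8}.
Not covered: 3, 5, 7 — 3 languages.

3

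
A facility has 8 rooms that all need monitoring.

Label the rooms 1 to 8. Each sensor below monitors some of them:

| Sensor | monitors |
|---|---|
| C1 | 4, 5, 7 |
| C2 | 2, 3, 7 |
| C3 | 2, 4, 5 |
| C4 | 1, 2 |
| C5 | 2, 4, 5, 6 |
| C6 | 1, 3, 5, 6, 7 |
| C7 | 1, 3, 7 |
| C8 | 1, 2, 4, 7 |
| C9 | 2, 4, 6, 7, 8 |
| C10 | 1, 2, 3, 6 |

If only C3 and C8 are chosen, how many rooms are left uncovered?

3

Union of C3, C8 = {1, 2, 4, 5, 7}.
Not covered: 3, 6, 8 — 3 rooms.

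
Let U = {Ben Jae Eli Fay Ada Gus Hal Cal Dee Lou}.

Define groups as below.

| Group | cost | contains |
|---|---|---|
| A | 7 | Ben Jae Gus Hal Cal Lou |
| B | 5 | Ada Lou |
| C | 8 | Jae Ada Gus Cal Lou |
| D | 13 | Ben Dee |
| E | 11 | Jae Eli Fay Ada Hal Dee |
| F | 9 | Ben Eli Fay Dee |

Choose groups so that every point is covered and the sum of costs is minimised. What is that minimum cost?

18

A, E together cover every point (A ∪ E = {Ben, Jae, Eli, Fay, Ada, Gus, Hal, Cal, Dee, Lou}); total cost 7 + 11 = 18.
No covering selection has total cost below 18.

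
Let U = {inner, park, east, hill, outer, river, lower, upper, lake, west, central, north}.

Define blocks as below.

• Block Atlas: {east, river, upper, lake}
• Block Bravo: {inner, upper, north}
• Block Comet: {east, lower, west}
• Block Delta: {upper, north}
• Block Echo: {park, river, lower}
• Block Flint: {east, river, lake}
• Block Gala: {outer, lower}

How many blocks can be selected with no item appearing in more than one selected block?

3

Bravo, Flint, Gala are pairwise disjoint (Bravo={inner,upper,north}; Flint={east,river,lake}; Gala={outer,lower}).
Every remaining block overlaps one of these, and no 4 of the listed blocks are pairwise disjoint, so 3 is the maximum.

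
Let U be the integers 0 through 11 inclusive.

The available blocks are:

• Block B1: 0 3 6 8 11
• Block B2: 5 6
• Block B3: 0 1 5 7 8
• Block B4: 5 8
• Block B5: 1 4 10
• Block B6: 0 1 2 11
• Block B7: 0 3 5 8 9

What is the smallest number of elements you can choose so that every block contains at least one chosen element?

H = {1, 6, 8} meets every block (each contains at least one member of H), and |H| = 3.
No choice of 2 elements meets every block, so 3 is the minimum.

3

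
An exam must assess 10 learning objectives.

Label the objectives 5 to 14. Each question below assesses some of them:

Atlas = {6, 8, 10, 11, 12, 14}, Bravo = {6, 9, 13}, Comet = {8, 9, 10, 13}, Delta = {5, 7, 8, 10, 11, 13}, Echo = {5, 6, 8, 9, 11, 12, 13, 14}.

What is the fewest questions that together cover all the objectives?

2

Take {Delta, Echo}. Their union is {5, 6, 7, 8, 9, 10, 11, 12, 13, 14}, which is all 10 objectives.
No single question has all 10 objectives (the largest, Echo, has 8), so 2 is optimal.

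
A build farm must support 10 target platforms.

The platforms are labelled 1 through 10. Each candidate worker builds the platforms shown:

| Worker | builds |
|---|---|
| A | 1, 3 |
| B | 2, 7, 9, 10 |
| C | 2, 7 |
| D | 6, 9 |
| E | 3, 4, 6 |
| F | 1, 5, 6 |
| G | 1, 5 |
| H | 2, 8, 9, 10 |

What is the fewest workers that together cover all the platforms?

Take {B, E, F, H}. Their union is {1, 2, 3, 4, 5, 6, 7, 8, 9, 10}, which is all 10 platforms.
No 3 of the 8 workers cover everything (all 56 combinations miss at least one platform), so 4 is optimal.

4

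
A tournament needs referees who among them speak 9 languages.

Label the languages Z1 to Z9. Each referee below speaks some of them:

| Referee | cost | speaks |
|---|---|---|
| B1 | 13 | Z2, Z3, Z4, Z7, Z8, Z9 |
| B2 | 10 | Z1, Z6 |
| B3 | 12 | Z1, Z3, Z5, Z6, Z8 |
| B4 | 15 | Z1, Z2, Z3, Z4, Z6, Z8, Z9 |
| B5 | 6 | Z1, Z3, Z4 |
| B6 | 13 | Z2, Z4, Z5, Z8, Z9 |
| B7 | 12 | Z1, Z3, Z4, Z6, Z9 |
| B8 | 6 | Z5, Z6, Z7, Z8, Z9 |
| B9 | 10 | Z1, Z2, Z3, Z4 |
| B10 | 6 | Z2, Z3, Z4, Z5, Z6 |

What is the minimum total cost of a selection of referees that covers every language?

B8, B9 together cover every language (B8 ∪ B9 = {Z1, Z2, Z3, Z4, Z5, Z6, Z7, Z8, Z9}); total cost 6 + 10 = 16.
The greedy pick B8, B5, B10 costs 18; no covering selection beats 16.

16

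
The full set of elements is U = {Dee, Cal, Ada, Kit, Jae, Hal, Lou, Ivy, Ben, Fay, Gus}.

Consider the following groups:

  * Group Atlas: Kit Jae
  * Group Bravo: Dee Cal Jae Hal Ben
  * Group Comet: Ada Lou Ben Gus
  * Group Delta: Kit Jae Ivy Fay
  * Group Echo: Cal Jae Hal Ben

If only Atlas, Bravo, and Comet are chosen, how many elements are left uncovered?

2

Union of Atlas, Bravo, Comet = {Dee, Cal, Ada, Kit, Jae, Hal, Lou, Ben, Gus}.
Not covered: Ivy, Fay — 2 elements.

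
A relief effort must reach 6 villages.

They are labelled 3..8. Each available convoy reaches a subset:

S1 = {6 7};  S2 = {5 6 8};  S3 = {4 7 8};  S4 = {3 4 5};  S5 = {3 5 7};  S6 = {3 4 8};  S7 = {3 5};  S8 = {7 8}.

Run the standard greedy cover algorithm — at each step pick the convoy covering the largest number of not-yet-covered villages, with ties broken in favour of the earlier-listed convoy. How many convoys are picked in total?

3

Greedy: pick S2 (covers 3 new) → pick S3 (covers 2 new) → pick S4 (covers 1 new). Total picks: 3.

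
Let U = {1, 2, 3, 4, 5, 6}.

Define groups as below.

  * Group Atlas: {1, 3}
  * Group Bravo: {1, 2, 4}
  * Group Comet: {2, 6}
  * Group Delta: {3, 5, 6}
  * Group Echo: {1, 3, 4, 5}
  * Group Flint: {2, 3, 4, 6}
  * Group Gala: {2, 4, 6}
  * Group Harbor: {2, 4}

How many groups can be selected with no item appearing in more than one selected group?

2

Delta, Harbor are pairwise disjoint (Delta={3,5,6}; Harbor={2,4}).
Every remaining group overlaps one of these, and no 3 of the listed groups are pairwise disjoint, so 2 is the maximum.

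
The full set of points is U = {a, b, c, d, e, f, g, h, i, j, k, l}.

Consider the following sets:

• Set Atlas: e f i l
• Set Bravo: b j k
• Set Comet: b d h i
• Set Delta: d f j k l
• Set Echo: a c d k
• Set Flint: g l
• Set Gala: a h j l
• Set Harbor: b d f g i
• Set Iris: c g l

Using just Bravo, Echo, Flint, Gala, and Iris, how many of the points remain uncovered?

3

Union of Bravo, Echo, Flint, Gala, Iris = {a, b, c, d, g, h, j, k, l}.
Not covered: e, f, i — 3 points.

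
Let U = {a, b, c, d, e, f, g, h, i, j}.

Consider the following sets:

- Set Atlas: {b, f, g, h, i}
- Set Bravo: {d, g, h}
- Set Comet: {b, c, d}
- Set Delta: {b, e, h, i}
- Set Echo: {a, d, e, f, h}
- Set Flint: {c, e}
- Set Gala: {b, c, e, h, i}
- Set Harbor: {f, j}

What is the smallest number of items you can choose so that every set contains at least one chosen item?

3

Take T = {c, f, h}. Each listed set contains at least one of these, so T is a hitting set of size 3.
The sets Bravo, Flint, Harbor are pairwise disjoint, so any hitting set needs a separate item for each — at least 3. Hence 3 is optimal.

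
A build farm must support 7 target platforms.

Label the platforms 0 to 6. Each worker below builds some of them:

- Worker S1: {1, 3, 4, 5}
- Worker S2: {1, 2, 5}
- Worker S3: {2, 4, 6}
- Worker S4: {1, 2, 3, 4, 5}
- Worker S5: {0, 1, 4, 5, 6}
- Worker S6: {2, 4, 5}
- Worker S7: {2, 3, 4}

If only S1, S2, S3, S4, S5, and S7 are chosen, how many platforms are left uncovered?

Union of S1, S2, S3, S4, S5, S7 = {0, 1, 2, 3, 4, 5, 6} — that's every platform, so 0 are uncovered.

0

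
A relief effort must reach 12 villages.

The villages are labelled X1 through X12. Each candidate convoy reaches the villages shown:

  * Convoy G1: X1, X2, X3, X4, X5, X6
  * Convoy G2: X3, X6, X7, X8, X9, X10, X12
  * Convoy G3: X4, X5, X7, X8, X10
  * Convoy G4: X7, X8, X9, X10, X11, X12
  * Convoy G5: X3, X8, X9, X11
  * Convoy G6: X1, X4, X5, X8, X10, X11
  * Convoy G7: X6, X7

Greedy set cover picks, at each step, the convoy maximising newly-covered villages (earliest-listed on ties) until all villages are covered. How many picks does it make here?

3

Greedy: pick G2 (covers 7 new) → pick G1 (covers 4 new) → pick G4 (covers 1 new). Total picks: 3.
(The true minimum cover uses only 2 convoys, so greedy is not optimal here.)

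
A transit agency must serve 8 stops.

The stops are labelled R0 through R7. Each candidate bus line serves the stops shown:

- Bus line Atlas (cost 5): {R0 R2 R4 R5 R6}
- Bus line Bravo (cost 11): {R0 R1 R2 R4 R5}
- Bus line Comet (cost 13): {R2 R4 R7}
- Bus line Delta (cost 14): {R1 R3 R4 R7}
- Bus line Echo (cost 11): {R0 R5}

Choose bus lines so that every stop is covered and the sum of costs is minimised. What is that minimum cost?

19

Atlas, Delta together cover every stop (Atlas ∪ Delta = {R0, R1, R2, R3, R4, R5, R6, R7}); total cost 5 + 14 = 19.
No covering selection has total cost below 19.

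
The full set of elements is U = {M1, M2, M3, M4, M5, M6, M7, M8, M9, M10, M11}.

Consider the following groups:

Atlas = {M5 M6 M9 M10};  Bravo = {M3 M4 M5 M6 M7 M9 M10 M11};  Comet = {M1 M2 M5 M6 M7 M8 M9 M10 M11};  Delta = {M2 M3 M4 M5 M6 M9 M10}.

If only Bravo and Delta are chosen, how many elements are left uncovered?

2

Union of Bravo, Delta = {M2, M3, M4, M5, M6, M7, M9, M10, M11}.
Not covered: M1, M8 — 2 elements.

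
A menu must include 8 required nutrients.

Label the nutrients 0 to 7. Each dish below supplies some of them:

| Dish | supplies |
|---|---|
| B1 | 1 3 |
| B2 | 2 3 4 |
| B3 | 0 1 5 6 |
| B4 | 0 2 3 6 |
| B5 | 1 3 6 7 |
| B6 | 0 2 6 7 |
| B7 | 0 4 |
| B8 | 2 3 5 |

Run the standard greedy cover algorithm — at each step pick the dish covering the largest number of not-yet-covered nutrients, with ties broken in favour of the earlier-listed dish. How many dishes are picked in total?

3

Greedy: pick B3 (covers 4 new) → pick B2 (covers 3 new) → pick B5 (covers 1 new). Total picks: 3.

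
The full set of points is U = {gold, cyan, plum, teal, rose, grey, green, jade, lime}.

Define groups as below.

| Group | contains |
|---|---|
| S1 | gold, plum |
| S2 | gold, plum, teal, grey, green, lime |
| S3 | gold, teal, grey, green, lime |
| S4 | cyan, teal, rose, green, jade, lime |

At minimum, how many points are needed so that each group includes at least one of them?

H = {gold, lime} meets every group (each contains at least one member of H), and |H| = 2.
The groups S1, S4 are pairwise disjoint, so any hitting set needs a separate point for each — at least 2. Hence 2 is optimal.

2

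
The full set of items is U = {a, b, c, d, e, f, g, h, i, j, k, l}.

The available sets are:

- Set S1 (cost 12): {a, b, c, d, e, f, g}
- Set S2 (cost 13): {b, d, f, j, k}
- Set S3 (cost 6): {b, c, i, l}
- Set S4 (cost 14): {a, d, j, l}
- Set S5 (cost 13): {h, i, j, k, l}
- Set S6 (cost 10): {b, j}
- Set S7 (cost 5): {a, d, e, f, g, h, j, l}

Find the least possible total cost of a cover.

24

S3, S5, S7 together cover every item (S3 ∪ S5 ∪ S7 = {a, b, c, d, e, f, g, h, i, j, k, l}); total cost 6 + 13 + 5 = 24.
No covering selection has total cost below 24.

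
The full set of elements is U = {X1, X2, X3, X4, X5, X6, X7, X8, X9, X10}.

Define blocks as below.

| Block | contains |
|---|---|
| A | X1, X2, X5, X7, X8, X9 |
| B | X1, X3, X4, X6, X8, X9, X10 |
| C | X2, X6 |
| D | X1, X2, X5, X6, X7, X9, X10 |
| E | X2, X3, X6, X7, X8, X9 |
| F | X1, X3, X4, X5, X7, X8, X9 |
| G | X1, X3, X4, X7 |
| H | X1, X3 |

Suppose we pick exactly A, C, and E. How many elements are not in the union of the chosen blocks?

2

Union of A, C, E = {X1, X2, X3, X5, X6, X7, X8, X9}.
Not covered: X4, X10 — 2 elements.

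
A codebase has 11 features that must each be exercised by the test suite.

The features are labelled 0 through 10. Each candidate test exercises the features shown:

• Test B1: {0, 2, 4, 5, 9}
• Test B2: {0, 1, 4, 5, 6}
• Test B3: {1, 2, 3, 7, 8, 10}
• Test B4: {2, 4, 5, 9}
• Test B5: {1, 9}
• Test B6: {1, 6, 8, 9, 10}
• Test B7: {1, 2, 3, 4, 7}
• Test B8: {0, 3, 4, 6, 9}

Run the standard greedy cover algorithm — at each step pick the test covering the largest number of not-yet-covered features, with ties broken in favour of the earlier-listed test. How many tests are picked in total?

Greedy: pick B3 (covers 6 new) → pick B1 (covers 4 new) → pick B2 (covers 1 new). Total picks: 3.

3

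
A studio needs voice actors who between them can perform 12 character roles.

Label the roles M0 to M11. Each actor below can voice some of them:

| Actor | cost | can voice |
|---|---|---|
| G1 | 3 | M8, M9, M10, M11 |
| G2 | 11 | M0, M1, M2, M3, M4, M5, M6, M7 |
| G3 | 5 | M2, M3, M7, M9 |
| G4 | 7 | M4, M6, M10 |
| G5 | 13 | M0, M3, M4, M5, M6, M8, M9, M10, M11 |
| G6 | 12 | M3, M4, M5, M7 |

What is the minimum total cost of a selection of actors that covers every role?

14

G1, G2 together cover every role (G1 ∪ G2 = {M0, M1, M2, M3, M4, M5, M6, M7, M8, M9, M10, M11}); total cost 3 + 11 = 14.
No covering selection has total cost below 14.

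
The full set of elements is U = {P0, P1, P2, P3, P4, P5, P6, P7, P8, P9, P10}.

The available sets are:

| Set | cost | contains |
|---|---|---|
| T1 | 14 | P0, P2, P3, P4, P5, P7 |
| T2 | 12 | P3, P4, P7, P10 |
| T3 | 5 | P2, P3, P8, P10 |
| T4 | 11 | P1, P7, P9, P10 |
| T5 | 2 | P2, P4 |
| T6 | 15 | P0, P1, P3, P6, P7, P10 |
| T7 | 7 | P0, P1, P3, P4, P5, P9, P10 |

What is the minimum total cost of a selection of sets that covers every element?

27

T3, T6, T7 together cover every element (T3 ∪ T6 ∪ T7 = {P0, P1, P2, P3, P4, P5, P6, P7, P8, P9, P10}); total cost 5 + 15 + 7 = 27.
The greedy pick T5, T7, T3, T6 costs 29; no covering selection beats 27.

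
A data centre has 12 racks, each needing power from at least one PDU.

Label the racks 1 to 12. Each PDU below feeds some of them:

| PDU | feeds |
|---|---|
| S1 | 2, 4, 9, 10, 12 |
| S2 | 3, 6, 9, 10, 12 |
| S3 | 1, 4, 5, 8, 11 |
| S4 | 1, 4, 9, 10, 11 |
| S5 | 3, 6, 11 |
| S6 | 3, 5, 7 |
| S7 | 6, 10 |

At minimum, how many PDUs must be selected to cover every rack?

4

Take {S1, S3, S6, S7}. Their union is {1, 2, 3, 4, 5, 6, 7, 8, 9, 10, 11, 12}, which is all 12 racks.
No 3 of the 7 PDUs cover everything (all 35 combinations miss at least one rack), so 4 is optimal.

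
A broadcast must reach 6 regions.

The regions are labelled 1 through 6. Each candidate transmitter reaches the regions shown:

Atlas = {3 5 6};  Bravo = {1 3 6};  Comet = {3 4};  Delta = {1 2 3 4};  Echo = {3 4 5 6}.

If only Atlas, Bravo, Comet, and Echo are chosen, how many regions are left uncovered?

Union of Atlas, Bravo, Comet, Echo = {1, 3, 4, 5, 6}.
Not covered: 2 — 1 region.

1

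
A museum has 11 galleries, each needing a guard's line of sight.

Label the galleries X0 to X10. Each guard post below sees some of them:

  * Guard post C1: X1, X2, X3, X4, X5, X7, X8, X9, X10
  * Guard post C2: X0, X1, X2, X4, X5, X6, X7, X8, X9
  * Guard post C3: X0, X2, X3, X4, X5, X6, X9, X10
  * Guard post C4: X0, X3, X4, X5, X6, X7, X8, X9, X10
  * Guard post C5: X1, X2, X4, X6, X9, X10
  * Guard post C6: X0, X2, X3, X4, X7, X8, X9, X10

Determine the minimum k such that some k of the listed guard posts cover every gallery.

C4 and C5 together: C4 ∪ C5 = {X0, X1, X2, X3, X4, X5, X6, X7, X8, X9, X10} — every gallery is covered.
No single guard post has all 11 galleries (the largest, C1, has 9), so 2 is optimal.

2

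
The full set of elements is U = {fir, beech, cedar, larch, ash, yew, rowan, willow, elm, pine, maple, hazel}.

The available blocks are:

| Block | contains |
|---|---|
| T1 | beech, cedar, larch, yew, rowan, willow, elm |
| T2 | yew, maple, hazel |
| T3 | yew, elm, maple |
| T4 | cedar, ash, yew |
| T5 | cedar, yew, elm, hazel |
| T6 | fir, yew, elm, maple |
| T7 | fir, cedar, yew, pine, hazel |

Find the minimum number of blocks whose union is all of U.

4

T1, T3, T4, and T7 cover everything between them: the union {fir, beech, cedar, larch, ash, yew, rowan, willow, elm, pine, maple, hazel} is all of U.
No 3 of the 7 blocks cover everything (all 35 combinations miss at least one element), so 4 is optimal.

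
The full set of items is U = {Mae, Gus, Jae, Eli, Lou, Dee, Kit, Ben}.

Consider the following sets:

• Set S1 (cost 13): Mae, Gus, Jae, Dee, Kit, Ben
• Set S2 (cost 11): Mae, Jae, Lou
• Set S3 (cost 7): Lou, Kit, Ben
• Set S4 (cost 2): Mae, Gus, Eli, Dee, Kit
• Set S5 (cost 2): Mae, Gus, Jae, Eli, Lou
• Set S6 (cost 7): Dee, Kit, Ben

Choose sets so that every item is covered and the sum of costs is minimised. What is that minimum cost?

S5, S6 together cover every item (S5 ∪ S6 = {Mae, Gus, Jae, Eli, Lou, Dee, Kit, Ben}); total cost 2 + 7 = 9.
The greedy pick S4, S5, S3 costs 11; no covering selection beats 9.

9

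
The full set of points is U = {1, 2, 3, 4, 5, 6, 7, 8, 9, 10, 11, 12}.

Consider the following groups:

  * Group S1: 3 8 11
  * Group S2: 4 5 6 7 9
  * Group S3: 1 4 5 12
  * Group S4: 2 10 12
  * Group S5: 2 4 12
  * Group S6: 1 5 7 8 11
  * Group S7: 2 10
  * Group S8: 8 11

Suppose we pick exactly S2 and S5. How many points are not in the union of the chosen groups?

Union of S2, S5 = {2, 4, 5, 6, 7, 9, 12}.
Not covered: 1, 3, 8, 10, 11 — 5 points.

5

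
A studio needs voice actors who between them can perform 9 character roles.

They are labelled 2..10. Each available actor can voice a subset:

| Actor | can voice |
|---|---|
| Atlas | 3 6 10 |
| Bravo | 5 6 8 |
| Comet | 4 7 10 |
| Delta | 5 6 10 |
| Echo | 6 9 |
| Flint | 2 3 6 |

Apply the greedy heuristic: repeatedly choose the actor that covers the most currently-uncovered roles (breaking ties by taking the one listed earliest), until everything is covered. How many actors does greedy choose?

5

Greedy: pick Atlas (covers 3 new) → pick Bravo (covers 2 new) → pick Comet (covers 2 new) → pick Echo (covers 1 new) → pick Flint (covers 1 new). Total picks: 5.
(The true minimum cover uses only 4 actors, so greedy is not optimal here.)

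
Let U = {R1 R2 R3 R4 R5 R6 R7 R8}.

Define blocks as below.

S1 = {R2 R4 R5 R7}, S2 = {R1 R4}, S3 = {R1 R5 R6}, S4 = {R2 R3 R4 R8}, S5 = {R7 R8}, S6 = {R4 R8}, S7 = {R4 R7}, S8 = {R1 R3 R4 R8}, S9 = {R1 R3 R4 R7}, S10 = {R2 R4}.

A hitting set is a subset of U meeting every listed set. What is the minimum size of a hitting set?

Take H = {R1, R4, R8}. Each listed block contains at least one of these, so H is a hitting set of size 3.
The blocks S3, S5, S10 are pairwise disjoint, so any hitting set needs a separate element for each — at least 3. Hence 3 is optimal.

3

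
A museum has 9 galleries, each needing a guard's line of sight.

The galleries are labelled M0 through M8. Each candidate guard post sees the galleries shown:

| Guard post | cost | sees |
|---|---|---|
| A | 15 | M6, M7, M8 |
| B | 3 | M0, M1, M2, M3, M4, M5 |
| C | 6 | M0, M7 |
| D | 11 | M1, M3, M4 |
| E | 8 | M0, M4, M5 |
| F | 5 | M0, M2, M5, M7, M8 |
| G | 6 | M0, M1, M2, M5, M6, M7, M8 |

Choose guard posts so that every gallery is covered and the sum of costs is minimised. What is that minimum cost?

9

B, G together cover every gallery (B ∪ G = {M0, M1, M2, M3, M4, M5, M6, M7, M8}); total cost 3 + 6 = 9.
No covering selection has total cost below 9.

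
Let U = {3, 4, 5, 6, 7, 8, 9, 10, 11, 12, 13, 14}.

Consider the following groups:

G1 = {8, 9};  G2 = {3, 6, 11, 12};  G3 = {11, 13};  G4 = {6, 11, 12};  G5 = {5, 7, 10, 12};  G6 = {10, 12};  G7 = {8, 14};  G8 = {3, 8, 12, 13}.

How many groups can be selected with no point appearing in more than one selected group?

G1, G3, G5 are pairwise disjoint (G1={8,9}; G3={11,13}; G5={5,7,10,12}).
Every remaining group overlaps one of these, and no 4 of the listed groups are pairwise disjoint, so 3 is the maximum.

3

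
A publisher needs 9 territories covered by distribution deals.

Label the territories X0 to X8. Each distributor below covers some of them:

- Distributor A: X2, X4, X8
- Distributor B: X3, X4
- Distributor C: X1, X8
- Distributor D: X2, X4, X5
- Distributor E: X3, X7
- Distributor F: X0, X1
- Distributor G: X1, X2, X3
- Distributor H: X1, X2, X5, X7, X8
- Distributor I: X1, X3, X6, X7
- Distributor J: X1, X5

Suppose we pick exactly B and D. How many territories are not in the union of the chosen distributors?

5

Union of B, D = {X2, X3, X4, X5}.
Not covered: X0, X1, X6, X7, X8 — 5 territories.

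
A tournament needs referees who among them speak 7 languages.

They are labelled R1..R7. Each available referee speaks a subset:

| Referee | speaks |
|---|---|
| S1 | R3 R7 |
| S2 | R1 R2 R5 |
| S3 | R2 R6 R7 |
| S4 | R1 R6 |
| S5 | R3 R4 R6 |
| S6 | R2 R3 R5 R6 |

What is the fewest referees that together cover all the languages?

3

Take {S2, S3, S5}. Their union is {R1, R2, R3, R4, R5, R6, R7}, which is all 7 languages.
Only S5 contains R4, so S5 is forced; the remaining 4 languages need at least 2 more referees (each remaining referee adds at most 3) — so at least 3 referees are needed, and 3 is optimal.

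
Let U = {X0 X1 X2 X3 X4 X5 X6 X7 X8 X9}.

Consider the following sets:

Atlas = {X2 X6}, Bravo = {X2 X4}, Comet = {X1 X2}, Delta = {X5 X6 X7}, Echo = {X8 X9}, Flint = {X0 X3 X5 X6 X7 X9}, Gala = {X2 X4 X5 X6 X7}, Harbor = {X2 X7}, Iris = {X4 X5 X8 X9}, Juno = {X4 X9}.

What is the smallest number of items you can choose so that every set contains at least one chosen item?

3

H = {X2, X6, X9} meets every set (each contains at least one member of H), and |H| = 3.
The sets Comet, Delta, Echo are pairwise disjoint, so any hitting set needs a separate item for each — at least 3. Hence 3 is optimal.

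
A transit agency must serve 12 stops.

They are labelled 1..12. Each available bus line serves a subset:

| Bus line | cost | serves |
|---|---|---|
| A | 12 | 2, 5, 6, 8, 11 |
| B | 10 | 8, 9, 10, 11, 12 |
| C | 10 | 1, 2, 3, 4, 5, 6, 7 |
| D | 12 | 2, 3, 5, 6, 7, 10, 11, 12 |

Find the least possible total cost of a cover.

20

B, C together cover every stop (B ∪ C = {1, 2, 3, 4, 5, 6, 7, 8, 9, 10, 11, 12}); total cost 10 + 10 = 20.
No covering selection has total cost below 20.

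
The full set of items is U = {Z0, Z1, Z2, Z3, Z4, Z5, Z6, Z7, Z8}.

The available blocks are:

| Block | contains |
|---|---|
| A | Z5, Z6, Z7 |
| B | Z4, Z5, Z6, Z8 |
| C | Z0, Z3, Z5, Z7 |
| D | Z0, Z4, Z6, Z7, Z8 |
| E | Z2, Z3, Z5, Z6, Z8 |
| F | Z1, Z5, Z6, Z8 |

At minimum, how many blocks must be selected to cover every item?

D, E, and F cover everything between them: the union {Z0, Z1, Z2, Z3, Z4, Z5, Z6, Z7, Z8} is all of U.
Only F contains Z1, so F is forced; the remaining 5 items need at least 2 more blocks (each remaining block adds at most 3) — so at least 3 blocks are needed, and 3 is optimal.

3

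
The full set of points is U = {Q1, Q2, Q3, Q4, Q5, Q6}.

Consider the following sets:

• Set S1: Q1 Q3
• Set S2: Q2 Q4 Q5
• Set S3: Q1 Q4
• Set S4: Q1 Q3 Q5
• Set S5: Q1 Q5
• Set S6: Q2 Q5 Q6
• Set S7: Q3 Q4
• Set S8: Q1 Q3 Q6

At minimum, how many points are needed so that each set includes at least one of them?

The 3 points {Q1, Q2, Q3} hit every set.
No choice of 2 points meets every set, so 3 is the minimum.

3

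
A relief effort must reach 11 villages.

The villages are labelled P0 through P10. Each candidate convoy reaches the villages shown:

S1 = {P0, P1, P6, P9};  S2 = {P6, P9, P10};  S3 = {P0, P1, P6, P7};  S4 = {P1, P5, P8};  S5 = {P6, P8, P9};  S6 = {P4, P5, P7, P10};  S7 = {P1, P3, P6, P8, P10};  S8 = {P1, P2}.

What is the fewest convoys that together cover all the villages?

Take {S1, S6, S7, S8}. Their union is {P0, P1, P2, P3, P4, P5, P6, P7, P8, P9, P10}, which is all 11 villages.
Only S8 contains P2, so S8 is forced; the remaining 9 villages need at least 3 more convoys (each remaining convoy adds at most 4) — so at least 4 convoys are needed, and 4 is optimal.

4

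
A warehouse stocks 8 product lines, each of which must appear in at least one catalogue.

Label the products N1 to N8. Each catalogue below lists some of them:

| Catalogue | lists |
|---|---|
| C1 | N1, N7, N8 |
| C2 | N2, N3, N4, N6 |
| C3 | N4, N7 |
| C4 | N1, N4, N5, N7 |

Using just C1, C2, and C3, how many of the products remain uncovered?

Union of C1, C2, C3 = {N1, N2, N3, N4, N6, N7, N8}.
Not covered: N5 — 1 product.

1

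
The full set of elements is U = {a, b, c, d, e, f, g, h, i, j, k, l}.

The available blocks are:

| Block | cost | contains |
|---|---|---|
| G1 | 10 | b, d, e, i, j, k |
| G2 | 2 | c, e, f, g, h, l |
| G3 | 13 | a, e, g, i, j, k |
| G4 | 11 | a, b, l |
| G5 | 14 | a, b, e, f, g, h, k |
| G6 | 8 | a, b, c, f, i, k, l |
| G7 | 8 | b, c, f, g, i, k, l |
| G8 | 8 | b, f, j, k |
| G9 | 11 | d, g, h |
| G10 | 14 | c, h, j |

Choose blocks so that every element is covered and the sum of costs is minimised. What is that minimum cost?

20

G1, G2, G6 together cover every element (G1 ∪ G2 ∪ G6 = {a, b, c, d, e, f, g, h, i, j, k, l}); total cost 10 + 2 + 8 = 20.
No covering selection has total cost below 20.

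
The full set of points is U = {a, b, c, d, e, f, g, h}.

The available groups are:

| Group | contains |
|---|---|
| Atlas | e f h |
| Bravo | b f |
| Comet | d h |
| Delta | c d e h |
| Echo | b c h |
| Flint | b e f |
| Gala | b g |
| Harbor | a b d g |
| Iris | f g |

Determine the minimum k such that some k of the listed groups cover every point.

Take {Atlas, Delta, Harbor}. Their union is {a, b, c, d, e, f, g, h}, which is all 8 points.
Only Harbor contains a, so Harbor is forced; the remaining 4 points need at least 2 more groups (each remaining group adds at most 3) — so at least 3 groups are needed, and 3 is optimal.

3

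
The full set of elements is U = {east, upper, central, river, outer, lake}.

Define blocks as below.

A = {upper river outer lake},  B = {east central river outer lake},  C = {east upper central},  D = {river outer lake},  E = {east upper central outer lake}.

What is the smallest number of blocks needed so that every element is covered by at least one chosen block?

Take {A, C}. Their union is {east, upper, central, river, outer, lake}, which is all 6 elements.
No single block has all 6 elements (the largest, B, has 5), so 2 is optimal.

2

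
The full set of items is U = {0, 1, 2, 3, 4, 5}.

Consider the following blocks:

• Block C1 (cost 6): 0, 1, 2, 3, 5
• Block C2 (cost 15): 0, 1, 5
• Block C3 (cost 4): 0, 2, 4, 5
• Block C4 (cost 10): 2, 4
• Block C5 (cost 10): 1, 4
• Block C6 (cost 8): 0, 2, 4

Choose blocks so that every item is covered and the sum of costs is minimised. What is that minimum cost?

10

C1, C3 together cover every item (C1 ∪ C3 = {0, 1, 2, 3, 4, 5}); total cost 6 + 4 = 10.
No covering selection has total cost below 10.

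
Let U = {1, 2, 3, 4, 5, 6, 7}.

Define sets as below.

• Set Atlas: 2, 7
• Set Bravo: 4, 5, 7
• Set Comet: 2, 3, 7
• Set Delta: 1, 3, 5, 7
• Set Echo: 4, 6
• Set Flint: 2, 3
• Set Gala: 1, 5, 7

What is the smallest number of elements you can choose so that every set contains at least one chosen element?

Take H = {2, 4, 5}. Each listed set contains at least one of these, so H is a hitting set of size 3.
The sets Echo, Flint, Gala are pairwise disjoint, so any hitting set needs a separate element for each — at least 3. Hence 3 is optimal.

3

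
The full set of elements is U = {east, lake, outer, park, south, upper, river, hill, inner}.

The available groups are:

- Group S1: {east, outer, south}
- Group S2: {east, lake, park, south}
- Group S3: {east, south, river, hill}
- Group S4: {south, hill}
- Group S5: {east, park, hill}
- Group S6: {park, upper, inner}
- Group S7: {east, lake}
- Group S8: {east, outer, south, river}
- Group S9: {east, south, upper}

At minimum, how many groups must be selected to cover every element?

4

Take {S2, S3, S6, S8}. Their union is {east, lake, outer, park, south, upper, river, hill, inner}, which is all 9 elements.
No 3 of the 9 groups cover everything (all 84 combinations miss at least one element), so 4 is optimal.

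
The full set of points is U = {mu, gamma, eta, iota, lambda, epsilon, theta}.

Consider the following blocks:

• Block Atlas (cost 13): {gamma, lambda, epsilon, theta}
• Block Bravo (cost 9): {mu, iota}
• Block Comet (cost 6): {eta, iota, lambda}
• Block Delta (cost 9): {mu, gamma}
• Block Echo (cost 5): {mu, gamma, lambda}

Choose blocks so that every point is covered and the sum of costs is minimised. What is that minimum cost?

Atlas, Comet, Echo together cover every point (Atlas ∪ Comet ∪ Echo = {mu, gamma, eta, iota, lambda, epsilon, theta}); total cost 13 + 6 + 5 = 24.
No covering selection has total cost below 24.

24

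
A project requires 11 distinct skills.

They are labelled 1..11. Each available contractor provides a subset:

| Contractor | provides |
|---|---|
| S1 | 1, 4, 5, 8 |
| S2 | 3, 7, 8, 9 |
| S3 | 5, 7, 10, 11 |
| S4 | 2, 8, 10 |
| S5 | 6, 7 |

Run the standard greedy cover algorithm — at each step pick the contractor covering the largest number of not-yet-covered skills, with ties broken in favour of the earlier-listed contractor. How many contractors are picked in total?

Greedy: pick S1 (covers 4 new) → pick S2 (covers 3 new) → pick S3 (covers 2 new) → pick S4 (covers 1 new) → pick S5 (covers 1 new). Total picks: 5.

5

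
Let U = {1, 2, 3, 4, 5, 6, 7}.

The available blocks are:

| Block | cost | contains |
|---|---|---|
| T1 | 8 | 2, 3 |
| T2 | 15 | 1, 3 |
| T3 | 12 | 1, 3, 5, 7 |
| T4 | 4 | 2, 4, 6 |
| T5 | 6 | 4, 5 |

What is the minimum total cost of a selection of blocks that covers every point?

T3, T4 together cover every point (T3 ∪ T4 = {1, 2, 3, 4, 5, 6, 7}); total cost 12 + 4 = 16.
No covering selection has total cost below 16.

16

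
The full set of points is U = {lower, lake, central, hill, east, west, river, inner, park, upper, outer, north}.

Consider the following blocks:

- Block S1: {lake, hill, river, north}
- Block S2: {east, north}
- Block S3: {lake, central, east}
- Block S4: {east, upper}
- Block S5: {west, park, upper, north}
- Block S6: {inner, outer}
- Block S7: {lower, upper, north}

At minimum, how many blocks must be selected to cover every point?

S1, S3, S5, S6, and S7 cover everything between them: the union {lower, lake, central, hill, east, west, river, inner, park, upper, outer, north} is all of U.
No 4 of the 7 blocks cover everything (all 35 combinations miss at least one point), so 5 is optimal.

5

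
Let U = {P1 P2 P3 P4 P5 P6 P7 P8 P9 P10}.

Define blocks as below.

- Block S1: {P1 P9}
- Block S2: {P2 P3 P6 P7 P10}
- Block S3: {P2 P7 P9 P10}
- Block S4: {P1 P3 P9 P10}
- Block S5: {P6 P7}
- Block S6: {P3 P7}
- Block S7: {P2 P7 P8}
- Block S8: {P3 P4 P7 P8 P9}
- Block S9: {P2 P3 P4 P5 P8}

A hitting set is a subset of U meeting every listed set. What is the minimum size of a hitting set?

The 3 points {P7, P8, P9} hit every block.
The blocks S1, S5, S9 are pairwise disjoint, so any hitting set needs a separate point for each — at least 3. Hence 3 is optimal.

3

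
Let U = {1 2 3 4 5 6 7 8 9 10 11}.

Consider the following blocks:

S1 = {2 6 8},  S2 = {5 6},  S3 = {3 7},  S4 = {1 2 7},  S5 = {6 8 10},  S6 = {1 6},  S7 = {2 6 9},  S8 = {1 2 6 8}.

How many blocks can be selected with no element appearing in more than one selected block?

S4, S5 are pairwise disjoint (S4={1,2,7}; S5={6,8,10}).
Every remaining block overlaps one of these, and no 3 of the listed blocks are pairwise disjoint, so 2 is the maximum.

2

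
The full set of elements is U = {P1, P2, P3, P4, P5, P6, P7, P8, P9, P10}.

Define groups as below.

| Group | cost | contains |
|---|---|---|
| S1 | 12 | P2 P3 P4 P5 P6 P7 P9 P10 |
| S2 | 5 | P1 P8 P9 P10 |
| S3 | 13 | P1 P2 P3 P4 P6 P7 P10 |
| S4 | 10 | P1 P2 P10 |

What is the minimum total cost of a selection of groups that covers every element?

S1, S2 together cover every element (S1 ∪ S2 = {P1, P2, P3, P4, P5, P6, P7, P8, P9, P10}); total cost 12 + 5 = 17.
No covering selection has total cost below 17.

17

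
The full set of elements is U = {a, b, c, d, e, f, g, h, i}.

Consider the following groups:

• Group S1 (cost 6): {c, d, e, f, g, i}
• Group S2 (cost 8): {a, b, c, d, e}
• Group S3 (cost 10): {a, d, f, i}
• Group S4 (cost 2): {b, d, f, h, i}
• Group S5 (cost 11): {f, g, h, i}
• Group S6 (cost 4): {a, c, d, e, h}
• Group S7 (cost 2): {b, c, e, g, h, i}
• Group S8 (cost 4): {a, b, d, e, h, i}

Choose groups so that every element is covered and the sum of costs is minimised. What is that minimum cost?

S4, S7, S8 together cover every element (S4 ∪ S7 ∪ S8 = {a, b, c, d, e, f, g, h, i}); total cost 2 + 2 + 4 = 8.
No covering selection has total cost below 8.

8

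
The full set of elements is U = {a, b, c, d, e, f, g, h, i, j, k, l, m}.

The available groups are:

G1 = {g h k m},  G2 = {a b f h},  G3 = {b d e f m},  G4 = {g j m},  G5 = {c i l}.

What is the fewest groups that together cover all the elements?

5

G1, G2, G3, G4, and G5 cover everything between them: the union {a, b, c, d, e, f, g, h, i, j, k, l, m} is all of U.
No 4 of the 5 groups cover everything (all 5 combinations miss at least one element), so 5 is optimal.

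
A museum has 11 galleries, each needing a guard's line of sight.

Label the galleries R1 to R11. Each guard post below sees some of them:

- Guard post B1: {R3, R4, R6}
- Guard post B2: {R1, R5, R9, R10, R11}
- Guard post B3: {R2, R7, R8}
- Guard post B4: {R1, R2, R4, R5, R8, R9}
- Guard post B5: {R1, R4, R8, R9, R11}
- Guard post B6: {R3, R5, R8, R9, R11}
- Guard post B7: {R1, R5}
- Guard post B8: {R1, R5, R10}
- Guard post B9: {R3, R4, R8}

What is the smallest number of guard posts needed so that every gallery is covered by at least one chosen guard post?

Take {B1, B2, B3}. Their union is {R1, R2, R3, R4, R5, R6, R7, R8, R9, R10, R11}, which is all 11 galleries.
Only B1 contains R6, so B1 is forced; the remaining 8 galleries need at least 2 more guard posts (each remaining guard post adds at most 5) — so at least 3 guard posts are needed, and 3 is optimal.

3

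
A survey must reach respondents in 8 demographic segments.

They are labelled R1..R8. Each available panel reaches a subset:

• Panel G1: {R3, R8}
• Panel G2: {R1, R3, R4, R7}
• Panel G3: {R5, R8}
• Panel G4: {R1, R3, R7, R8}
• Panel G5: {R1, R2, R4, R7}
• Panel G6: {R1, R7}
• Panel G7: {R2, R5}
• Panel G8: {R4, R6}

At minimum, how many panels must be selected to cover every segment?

3

G4 and G7 and G8 together: G4 ∪ G7 ∪ G8 = {R1, R2, R3, R4, R5, R6, R7, R8} — every segment is covered.
Only G8 contains R6, so G8 is forced; the remaining 6 segments need at least 2 more panels (each remaining panel adds at most 4) — so at least 3 panels are needed, and 3 is optimal.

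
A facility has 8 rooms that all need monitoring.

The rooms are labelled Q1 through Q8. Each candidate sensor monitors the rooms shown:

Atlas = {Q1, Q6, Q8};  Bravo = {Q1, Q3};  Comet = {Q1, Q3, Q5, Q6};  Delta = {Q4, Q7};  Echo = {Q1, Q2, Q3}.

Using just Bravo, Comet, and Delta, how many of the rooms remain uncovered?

2

Union of Bravo, Comet, Delta = {Q1, Q3, Q4, Q5, Q6, Q7}.
Not covered: Q2, Q8 — 2 rooms.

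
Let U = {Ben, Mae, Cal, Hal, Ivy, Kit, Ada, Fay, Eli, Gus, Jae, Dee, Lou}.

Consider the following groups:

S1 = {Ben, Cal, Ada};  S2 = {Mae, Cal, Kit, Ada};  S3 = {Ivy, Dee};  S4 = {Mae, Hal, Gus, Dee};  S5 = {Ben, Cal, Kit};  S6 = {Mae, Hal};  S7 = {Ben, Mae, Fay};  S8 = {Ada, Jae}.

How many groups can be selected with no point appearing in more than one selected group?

S3, S5, S6, S8 are pairwise disjoint (S3={Ivy,Dee}; S5={Ben,Cal,Kit}; S6={Mae,Hal}; S8={Ada,Jae}).
Every remaining group overlaps one of these, and no 5 of the listed groups are pairwise disjoint, so 4 is the maximum.

4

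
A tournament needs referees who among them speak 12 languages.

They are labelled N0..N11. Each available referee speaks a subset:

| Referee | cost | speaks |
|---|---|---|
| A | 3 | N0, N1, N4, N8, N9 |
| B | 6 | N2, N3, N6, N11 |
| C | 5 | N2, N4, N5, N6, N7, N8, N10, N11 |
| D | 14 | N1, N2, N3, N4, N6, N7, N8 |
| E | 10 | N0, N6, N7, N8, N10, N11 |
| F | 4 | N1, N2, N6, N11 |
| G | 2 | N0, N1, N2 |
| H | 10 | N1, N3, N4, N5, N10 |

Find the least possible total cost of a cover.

14

A, B, C together cover every language (A ∪ B ∪ C = {N0, N1, N2, N3, N4, N5, N6, N7, N8, N9, N10, N11}); total cost 3 + 6 + 5 = 14.
No covering selection has total cost below 14.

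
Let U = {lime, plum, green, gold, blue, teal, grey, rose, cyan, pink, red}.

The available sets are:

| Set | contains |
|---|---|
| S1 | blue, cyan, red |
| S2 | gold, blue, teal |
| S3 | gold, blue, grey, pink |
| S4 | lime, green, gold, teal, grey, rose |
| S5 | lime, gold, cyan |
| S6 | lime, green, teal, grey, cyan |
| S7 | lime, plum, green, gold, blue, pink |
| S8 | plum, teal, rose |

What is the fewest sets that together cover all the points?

Take {S1, S4, S7}. Their union is {lime, plum, green, gold, blue, teal, grey, rose, cyan, pink, red}, which is all 11 points.
Only S1 contains red, so S1 is forced; the remaining 8 points need at least 2 more sets (each remaining set adds at most 6) — so at least 3 sets are needed, and 3 is optimal.

3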